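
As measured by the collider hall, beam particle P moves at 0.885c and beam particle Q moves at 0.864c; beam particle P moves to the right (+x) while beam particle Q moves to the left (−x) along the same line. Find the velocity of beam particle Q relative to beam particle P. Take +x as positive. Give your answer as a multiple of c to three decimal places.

β_A = 0.885, β_B = -0.864.
Transform to A's frame with the inverse velocity-addition law: u' = (u − v)/(1 − uv/c²), taking u = β_B and v = β_A.
u' = (-0.864 − 0.885) / (1 − (0.885)(-0.864)) = -1.7490/1.7646 = -0.9911.

-0.991c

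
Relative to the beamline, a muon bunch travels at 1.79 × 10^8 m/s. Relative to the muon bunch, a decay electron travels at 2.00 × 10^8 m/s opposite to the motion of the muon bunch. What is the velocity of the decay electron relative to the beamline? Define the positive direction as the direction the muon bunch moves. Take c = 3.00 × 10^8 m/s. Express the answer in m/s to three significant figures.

In units of c (dividing by 3.00 × 10^8 m/s): v = 0.597, u' = -0.667.
u = (u' + v)/(1 + u'v/c²):
u = (-0.667 + 0.597) / (1 + (-0.667)·0.597) = -0.0700/0.6022 = -0.1162
(Galilean addition would give -0.070c.)
Converting back: u = -0.1162 × 3.00 × 10^8 m/s.

-3.49 × 10^7 m/s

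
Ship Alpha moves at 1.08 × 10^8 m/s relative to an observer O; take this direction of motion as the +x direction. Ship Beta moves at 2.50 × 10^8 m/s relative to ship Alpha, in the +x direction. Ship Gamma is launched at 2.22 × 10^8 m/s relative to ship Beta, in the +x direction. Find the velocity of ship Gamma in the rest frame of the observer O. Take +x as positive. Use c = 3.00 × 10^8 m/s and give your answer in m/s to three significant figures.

2.96 × 10^8 m/s

Apply u = (u' + v)/(1 + u'v/c²) successively, working outward toward the observer O.
(Dividing each given speed by c = 3.00 × 10^8 m/s to work in units of c.)
Start: velocity of ship Alpha relative to the observer O = 0.3600c.
Compose with ship Beta (u' = 0.833 in ship Alpha frame): u_1 = (0.833 + 0.360) / (1 + 0.833·0.360) = 1.1933/1.3000 = 0.9179.
Compose with ship Gamma (u' = 0.740 in ship Beta frame): u_2 = (0.740 + 0.918) / (1 + 0.740·0.918) = 1.6579/1.6793 = 0.9873.
So u = 0.9873 × 3.00 × 10^8 m/s.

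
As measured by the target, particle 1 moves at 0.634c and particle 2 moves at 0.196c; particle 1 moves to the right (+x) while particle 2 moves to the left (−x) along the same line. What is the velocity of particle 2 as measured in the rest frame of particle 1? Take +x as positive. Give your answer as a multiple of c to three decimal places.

-0.738c

β_A = 0.634, β_B = -0.196.
Transform to A's frame with the inverse velocity-addition law: u' = (u − v)/(1 − uv/c²), taking u = β_B and v = β_A.
u' = (-0.196 − 0.634) / (1 − (0.634)(-0.196)) = -0.8300/1.1243 = -0.7383.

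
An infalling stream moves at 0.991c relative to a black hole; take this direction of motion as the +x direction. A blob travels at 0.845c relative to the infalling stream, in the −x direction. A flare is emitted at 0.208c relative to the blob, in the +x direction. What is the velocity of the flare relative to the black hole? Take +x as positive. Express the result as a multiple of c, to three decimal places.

Apply u = (u' + v)/(1 + u'v/c²) successively, working outward toward the black hole.
Start: velocity of the infalling stream relative to the black hole = 0.9910c.
Compose with the blob (u' = -0.845 in the infalling stream frame): u_1 = (-0.845 + 0.991) / (1 + (-0.845)·0.991) = 0.1460/0.1626 = 0.8979.
Compose with the flare (u' = 0.208 in the blob frame): u_2 = (0.208 + 0.898) / (1 + 0.208·0.898) = 1.1059/1.1868 = 0.9318.

+0.932c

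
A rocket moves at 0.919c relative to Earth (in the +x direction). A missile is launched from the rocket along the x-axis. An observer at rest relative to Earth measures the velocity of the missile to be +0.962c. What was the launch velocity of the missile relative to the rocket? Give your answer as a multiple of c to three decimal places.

Invert the composition law: u' = (u − v)/(1 − uv/c²).
u' = (0.962 − 0.919) / (1 − (0.962)(0.919)) = 0.0430/0.1159 = 0.3709.

+0.371c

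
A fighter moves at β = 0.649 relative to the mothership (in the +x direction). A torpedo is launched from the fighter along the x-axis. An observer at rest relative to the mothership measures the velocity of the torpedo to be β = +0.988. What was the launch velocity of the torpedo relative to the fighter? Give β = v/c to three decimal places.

Invert the composition law: u' = (u − v)/(1 − uv/c²).
u' = (0.988 − 0.649) / (1 − (0.988)(0.649)) = 0.3390/0.3588 = 0.9448.

β = +0.945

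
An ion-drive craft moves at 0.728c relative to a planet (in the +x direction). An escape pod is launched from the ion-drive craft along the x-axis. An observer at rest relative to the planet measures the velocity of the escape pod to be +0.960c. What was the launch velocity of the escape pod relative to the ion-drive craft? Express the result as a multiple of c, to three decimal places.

Invert the composition law: u' = (u − v)/(1 − uv/c²).
u' = (0.960 − 0.728) / (1 − (0.960)(0.728)) = 0.2320/0.3011 = 0.7705.

+0.770c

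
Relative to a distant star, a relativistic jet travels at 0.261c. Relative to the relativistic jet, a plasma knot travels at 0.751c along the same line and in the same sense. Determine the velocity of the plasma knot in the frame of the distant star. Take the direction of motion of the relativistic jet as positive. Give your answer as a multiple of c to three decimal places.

0.846c

With v = 0.261 and u' = 0.751 (in units of c),
u = (u' + v)/(1 + u'v/c²):
u = (0.751 + 0.261) / (1 + 0.751·0.261) = 1.0120/1.1960 = 0.8461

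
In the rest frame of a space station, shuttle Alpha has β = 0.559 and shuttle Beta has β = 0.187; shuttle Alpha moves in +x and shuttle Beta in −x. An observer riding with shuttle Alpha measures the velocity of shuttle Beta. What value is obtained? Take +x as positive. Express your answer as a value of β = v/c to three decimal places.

β = -0.675

β_A = 0.559, β_B = -0.187.
Transform to A's frame with the inverse velocity-addition law: u' = (u − v)/(1 − uv/c²), taking u = β_B and v = β_A.
u' = (-0.187 − 0.559) / (1 − (0.559)(-0.187)) = -0.7460/1.1045 = -0.6754.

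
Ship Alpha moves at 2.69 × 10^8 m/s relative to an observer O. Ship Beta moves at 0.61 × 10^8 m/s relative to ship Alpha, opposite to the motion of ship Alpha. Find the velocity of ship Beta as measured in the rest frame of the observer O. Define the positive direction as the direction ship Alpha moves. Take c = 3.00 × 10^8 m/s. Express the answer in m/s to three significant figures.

+2.54 × 10^8 m/s

In units of c (dividing by 3.00 × 10^8 m/s): v = 0.897, u' = -0.203.
u = (u' + v)/(1 + u'v/c²):
u = (-0.203 + 0.897) / (1 + (-0.203)·0.897) = 0.6933/0.8177 = 0.8479
Converting back: u = 0.8479 × 3.00 × 10^8 m/s.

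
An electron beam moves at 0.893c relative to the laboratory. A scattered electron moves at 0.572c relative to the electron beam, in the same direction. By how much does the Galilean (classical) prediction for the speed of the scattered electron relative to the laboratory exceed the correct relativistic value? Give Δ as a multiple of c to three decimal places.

Δ = 0.495c

Galilean: u_cl = 0.572 + 0.893 = 1.4650.
Relativistic: u_rel = (0.572 + 0.893) / (1 + 0.572·0.893) = 1.4650/1.5108 = 0.9697.
Δ = 1.4650 − 0.9697 = 0.4953.
(The classical prediction exceeds c; the relativistic result does not.)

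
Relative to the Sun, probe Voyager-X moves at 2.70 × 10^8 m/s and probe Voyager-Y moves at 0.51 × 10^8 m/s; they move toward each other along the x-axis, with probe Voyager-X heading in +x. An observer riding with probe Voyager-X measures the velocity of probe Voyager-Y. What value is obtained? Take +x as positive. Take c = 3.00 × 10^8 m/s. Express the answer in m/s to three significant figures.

β_A = 0.900, β_B = -0.170 (dividing each by c = 3.00 × 10^8 m/s).
Transform to A's frame with the inverse velocity-addition law: u' = (u − v)/(1 − uv/c²), taking u = β_B and v = β_A.
u' = (-0.170 − 0.900) / (1 − (0.900)(-0.170)) = -1.0700/1.1530 = -0.9280.
u' = -0.9280 × 3.00 × 10^8 m/s.

-2.78 × 10^8 m/s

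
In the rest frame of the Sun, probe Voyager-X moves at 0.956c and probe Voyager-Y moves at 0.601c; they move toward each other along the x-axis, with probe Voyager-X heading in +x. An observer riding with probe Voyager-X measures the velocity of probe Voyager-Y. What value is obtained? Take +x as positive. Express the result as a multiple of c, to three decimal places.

β_A = 0.956, β_B = -0.601.
Transform to A's frame with the inverse velocity-addition law: u' = (u − v)/(1 − uv/c²), taking u = β_B and v = β_A.
u' = (-0.601 − 0.956) / (1 − (0.956)(-0.601)) = -1.5570/1.5746 = -0.9889.

-0.989c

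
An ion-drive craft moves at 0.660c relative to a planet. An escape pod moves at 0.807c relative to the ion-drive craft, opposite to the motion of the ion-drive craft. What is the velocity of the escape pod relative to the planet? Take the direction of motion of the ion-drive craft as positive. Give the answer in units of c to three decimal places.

-0.315c

With v = 0.660 and u' = -0.807 (in units of c),
u = (u' + v)/(1 + u'v/c²):
u = (-0.807 + 0.660) / (1 + (-0.807)·0.660) = -0.1470/0.4674 = -0.3145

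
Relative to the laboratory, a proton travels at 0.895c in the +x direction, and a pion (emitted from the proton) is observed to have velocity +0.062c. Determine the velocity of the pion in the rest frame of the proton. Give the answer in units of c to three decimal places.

-0.882c

Invert the composition law: u' = (u − v)/(1 − uv/c²).
u' = (0.062 − 0.895) / (1 − (0.062)(0.895)) = -0.8330/0.9445 = -0.8819.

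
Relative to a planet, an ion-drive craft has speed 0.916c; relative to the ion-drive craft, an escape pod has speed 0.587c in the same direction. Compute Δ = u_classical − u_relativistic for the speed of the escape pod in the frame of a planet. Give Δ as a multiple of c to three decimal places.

Δ = 0.526c

Galilean: u_cl = 0.587 + 0.916 = 1.5030.
Relativistic: u_rel = (0.587 + 0.916) / (1 + 0.587·0.916) = 1.5030/1.5377 = 0.9774.
Δ = 1.5030 − 0.9774 = 0.5256.
(The classical prediction exceeds c; the relativistic result does not.)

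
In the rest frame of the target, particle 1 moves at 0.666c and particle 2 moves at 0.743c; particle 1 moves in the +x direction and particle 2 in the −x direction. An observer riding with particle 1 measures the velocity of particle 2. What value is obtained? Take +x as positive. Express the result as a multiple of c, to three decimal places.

β_A = 0.666, β_B = -0.743.
Transform to A's frame with the inverse velocity-addition law: u' = (u − v)/(1 − uv/c²), taking u = β_B and v = β_A.
u' = (-0.743 − 0.666) / (1 − (0.666)(-0.743)) = -1.4090/1.4948 = -0.9426.

-0.943c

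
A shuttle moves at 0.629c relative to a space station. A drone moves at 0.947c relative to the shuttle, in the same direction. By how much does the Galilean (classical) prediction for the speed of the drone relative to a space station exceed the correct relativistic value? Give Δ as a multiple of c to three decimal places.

Δ = 0.588c

Galilean: u_cl = 0.947 + 0.629 = 1.5760.
Relativistic: u_rel = (0.947 + 0.629) / (1 + 0.947·0.629) = 1.5760/1.5957 = 0.9877.
Δ = 1.5760 − 0.9877 = 0.5883.
(The classical prediction exceeds c; the relativistic result does not.)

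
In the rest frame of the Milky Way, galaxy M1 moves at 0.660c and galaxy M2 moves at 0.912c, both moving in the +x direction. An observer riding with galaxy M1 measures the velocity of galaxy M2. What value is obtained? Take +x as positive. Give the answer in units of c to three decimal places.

β_A = 0.660, β_B = 0.912.
Transform to A's frame with the inverse velocity-addition law: u' = (u − v)/(1 − uv/c²), taking u = β_B and v = β_A.
u' = (0.912 − 0.660) / (1 − (0.660)(0.912)) = 0.2520/0.3981 = 0.6330.

+0.633c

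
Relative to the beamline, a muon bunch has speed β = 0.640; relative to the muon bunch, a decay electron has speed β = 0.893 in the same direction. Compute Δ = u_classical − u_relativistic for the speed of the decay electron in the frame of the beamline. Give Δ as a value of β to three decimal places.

Δ = 0.558

Galilean: u_cl = 0.893 + 0.640 = 1.5330.
Relativistic: u_rel = (0.893 + 0.640) / (1 + 0.893·0.640) = 1.5330/1.5715 = 0.9755.
Δ = 1.5330 − 0.9755 = 0.5575.
(The classical prediction exceeds c; the relativistic result does not.)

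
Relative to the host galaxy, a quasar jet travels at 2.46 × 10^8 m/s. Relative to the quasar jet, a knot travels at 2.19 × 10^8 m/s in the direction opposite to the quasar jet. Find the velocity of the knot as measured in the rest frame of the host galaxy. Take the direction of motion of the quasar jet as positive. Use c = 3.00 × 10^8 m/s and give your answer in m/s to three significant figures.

In units of c (dividing by 3.00 × 10^8 m/s): v = 0.820, u' = -0.730.
u = (u' + v)/(1 + u'v/c²):
u = (-0.730 + 0.820) / (1 + (-0.730)·0.820) = 0.0900/0.4014 = 0.2242
Converting back: u = 0.2242 × 3.00 × 10^8 m/s.

+6.73 × 10^7 m/s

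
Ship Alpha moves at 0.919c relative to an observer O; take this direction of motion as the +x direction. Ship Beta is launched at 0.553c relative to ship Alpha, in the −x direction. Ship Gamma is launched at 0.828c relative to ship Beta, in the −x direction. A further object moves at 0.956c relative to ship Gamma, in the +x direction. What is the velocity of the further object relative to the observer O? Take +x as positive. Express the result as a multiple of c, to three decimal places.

+0.932c

Apply u = (u' + v)/(1 + u'v/c²) successively, working outward toward the observer O.
Start: velocity of ship Alpha relative to the observer O = 0.9190c.
Compose with ship Beta (u' = -0.553 in ship Alpha frame): u_1 = (-0.553 + 0.919) / (1 + (-0.553)·0.919) = 0.3660/0.4918 = 0.7442.
Compose with ship Gamma (u' = -0.828 in ship Beta frame): u_2 = (-0.828 + 0.744) / (1 + (-0.828)·0.744) = -0.0838/0.3838 = -0.2183.
Compose with the further object (u' = 0.956 in ship Gamma frame): u_3 = (0.956 + (-0.218)) / (1 + 0.956·(-0.218)) = 0.7377/0.7913 = 0.9323.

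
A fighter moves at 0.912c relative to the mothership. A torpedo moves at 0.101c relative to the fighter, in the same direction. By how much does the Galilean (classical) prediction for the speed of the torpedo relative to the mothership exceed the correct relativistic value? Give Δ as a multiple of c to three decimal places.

Δ = 0.085c

Galilean: u_cl = 0.101 + 0.912 = 1.0130.
Relativistic: u_rel = (0.101 + 0.912) / (1 + 0.101·0.912) = 1.0130/1.0921 = 0.9276.
Δ = 1.0130 − 0.9276 = 0.0854.
(The classical prediction exceeds c; the relativistic result does not.)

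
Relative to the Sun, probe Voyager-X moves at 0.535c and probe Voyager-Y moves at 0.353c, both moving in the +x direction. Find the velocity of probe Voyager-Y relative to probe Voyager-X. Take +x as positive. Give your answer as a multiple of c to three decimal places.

β_A = 0.535, β_B = 0.353.
Transform to A's frame with the inverse velocity-addition law: u' = (u − v)/(1 − uv/c²), taking u = β_B and v = β_A.
u' = (0.353 − 0.535) / (1 − (0.535)(0.353)) = -0.1820/0.8111 = -0.2244.

-0.224c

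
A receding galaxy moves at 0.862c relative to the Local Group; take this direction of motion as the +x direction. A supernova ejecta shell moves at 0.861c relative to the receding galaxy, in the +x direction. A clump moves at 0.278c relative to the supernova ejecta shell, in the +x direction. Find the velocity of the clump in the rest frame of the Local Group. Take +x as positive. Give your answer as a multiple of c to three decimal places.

0.994c

Apply u = (u' + v)/(1 + u'v/c²) successively, working outward toward the Local Group.
Start: velocity of the receding galaxy relative to the Local Group = 0.8620c.
Compose with the supernova ejecta shell (u' = 0.861 in the receding galaxy frame): u_1 = (0.861 + 0.862) / (1 + 0.861·0.862) = 1.7230/1.7422 = 0.9890.
Compose with the clump (u' = 0.278 in the supernova ejecta shell frame): u_2 = (0.278 + 0.989) / (1 + 0.278·0.989) = 1.2670/1.2749 = 0.9938.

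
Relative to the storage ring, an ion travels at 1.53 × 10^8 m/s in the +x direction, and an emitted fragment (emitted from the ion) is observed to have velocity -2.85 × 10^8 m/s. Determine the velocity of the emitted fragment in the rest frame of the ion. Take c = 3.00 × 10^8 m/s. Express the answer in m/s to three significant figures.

v = 0.510c, u = -0.950c.
Invert the composition law: u' = (u − v)/(1 − uv/c²).
u' = (-0.950 − 0.510) / (1 − (-0.950)(0.510)) = -1.4600/1.4845 = -0.9835.
u' = -0.9835 × 3.00 × 10^8 m/s.

-2.95 × 10^8 m/s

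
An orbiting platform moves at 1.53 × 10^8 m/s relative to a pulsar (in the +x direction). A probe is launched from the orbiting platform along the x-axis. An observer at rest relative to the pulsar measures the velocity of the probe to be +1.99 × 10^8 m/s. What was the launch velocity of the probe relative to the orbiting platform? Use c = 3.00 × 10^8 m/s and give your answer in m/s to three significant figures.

v = 0.510c, u = 0.663c.
Invert the composition law: u' = (u − v)/(1 − uv/c²).
u' = (0.663 − 0.510) / (1 − (0.663)(0.510)) = 0.1533/0.6617 = 0.2317.
u' = 0.2317 × 3.00 × 10^8 m/s.

+6.95 × 10^7 m/s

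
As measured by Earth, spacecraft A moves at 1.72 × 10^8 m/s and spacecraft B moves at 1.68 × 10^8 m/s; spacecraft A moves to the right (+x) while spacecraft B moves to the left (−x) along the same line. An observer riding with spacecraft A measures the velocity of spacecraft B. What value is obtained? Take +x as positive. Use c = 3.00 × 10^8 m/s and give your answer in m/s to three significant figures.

β_A = 0.573, β_B = -0.560 (dividing each by c = 3.00 × 10^8 m/s).
Transform to A's frame with the inverse velocity-addition law: u' = (u − v)/(1 − uv/c²), taking u = β_B and v = β_A.
u' = (-0.560 − 0.573) / (1 − (0.573)(-0.560)) = -1.1333/1.3211 = -0.8579.
u' = -0.8579 × 3.00 × 10^8 m/s.

-2.57 × 10^8 m/s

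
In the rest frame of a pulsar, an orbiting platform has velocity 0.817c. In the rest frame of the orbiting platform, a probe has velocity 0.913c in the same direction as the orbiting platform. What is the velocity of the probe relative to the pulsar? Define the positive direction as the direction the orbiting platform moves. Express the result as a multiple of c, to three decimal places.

0.991c

With v = 0.817 and u' = 0.913 (in units of c),
u = (u' + v)/(1 + u'v/c²):
u = (0.913 + 0.817) / (1 + 0.913·0.817) = 1.7300/1.7459 = 0.9909
(Galilean addition would give +1.730c, exceeding c.)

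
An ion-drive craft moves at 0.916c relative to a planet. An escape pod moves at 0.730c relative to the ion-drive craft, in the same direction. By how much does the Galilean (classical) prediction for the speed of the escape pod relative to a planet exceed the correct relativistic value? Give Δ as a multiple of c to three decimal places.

Δ = 0.660c

Galilean: u_cl = 0.730 + 0.916 = 1.6460.
Relativistic: u_rel = (0.730 + 0.916) / (1 + 0.730·0.916) = 1.6460/1.6687 = 0.9864.
Δ = 1.6460 − 0.9864 = 0.6596.
(The classical prediction exceeds c; the relativistic result does not.)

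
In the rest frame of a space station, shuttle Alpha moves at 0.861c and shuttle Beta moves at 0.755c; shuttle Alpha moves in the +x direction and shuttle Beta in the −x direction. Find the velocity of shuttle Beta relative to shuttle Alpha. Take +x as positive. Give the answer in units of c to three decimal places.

β_A = 0.861, β_B = -0.755.
Transform to A's frame with the inverse velocity-addition law: u' = (u − v)/(1 − uv/c²), taking u = β_B and v = β_A.
u' = (-0.755 − 0.861) / (1 − (0.861)(-0.755)) = -1.6160/1.6501 = -0.9794.

-0.979c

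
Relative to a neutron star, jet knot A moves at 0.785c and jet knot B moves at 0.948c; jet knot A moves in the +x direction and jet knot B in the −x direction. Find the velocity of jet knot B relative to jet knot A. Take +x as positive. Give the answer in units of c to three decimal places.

-0.994c

β_A = 0.785, β_B = -0.948.
Transform to A's frame with the inverse velocity-addition law: u' = (u − v)/(1 − uv/c²), taking u = β_B and v = β_A.
u' = (-0.948 − 0.785) / (1 − (0.785)(-0.948)) = -1.7330/1.7442 = -0.9936.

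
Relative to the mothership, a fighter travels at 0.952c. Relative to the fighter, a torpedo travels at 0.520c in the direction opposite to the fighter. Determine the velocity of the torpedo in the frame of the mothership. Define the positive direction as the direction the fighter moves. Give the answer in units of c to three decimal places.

With v = 0.952 and u' = -0.520 (in units of c),
u = (u' + v)/(1 + u'v/c²):
u = (-0.520 + 0.952) / (1 + (-0.520)·0.952) = 0.4320/0.5050 = 0.8555

+0.856c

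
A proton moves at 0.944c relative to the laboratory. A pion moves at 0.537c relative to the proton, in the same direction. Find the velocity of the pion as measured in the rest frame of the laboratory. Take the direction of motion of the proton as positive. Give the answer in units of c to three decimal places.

With v = 0.944 and u' = 0.537 (in units of c),
u = (u' + v)/(1 + u'v/c²):
u = (0.537 + 0.944) / (1 + 0.537·0.944) = 1.4810/1.5069 = 0.9828
(Galilean addition would give +1.481c, exceeding c.)

0.983c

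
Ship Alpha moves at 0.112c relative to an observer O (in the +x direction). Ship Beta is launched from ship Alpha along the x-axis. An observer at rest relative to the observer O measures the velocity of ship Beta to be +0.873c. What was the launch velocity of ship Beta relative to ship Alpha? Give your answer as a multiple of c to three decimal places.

Invert the composition law: u' = (u − v)/(1 − uv/c²).
u' = (0.873 − 0.112) / (1 − (0.873)(0.112)) = 0.7610/0.9022 = 0.8435.

+0.843c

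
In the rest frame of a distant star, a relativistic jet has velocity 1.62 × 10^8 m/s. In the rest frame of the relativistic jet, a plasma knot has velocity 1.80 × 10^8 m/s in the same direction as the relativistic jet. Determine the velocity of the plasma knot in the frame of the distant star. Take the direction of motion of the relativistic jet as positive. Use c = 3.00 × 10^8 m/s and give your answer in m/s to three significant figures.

In units of c (dividing by 3.00 × 10^8 m/s): v = 0.540, u' = 0.600.
u = (u' + v)/(1 + u'v/c²):
u = (0.600 + 0.540) / (1 + 0.600·0.540) = 1.1400/1.3240 = 0.8610
(Galilean addition would give +1.140c, exceeding c.)
Converting back: u = 0.8610 × 3.00 × 10^8 m/s.

2.58 × 10^8 m/s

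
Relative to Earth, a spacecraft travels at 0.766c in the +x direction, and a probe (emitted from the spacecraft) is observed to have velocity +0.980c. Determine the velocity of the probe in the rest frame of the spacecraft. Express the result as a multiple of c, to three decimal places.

+0.858c

Invert the composition law: u' = (u − v)/(1 − uv/c²).
u' = (0.980 − 0.766) / (1 − (0.980)(0.766)) = 0.2140/0.2493 = 0.8583.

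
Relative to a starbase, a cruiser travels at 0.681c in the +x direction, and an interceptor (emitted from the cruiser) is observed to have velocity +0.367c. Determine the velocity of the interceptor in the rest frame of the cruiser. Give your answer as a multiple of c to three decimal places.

-0.419c

Invert the composition law: u' = (u − v)/(1 − uv/c²).
u' = (0.367 − 0.681) / (1 − (0.367)(0.681)) = -0.3140/0.7501 = -0.4186.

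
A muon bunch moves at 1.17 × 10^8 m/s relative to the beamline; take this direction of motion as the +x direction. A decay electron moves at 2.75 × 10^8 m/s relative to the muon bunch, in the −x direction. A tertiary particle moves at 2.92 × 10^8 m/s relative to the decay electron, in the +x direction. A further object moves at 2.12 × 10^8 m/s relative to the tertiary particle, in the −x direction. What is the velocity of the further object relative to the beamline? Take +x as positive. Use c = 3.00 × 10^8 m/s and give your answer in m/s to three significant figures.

+3.45 × 10^7 m/s

Apply u = (u' + v)/(1 + u'v/c²) successively, working outward toward the beamline.
(Dividing each given speed by c = 3.00 × 10^8 m/s to work in units of c.)
Start: velocity of the muon bunch relative to the beamline = 0.3900c.
Compose with the decay electron (u' = -0.917 in the muon bunch frame): u_1 = (-0.917 + 0.390) / (1 + (-0.917)·0.390) = -0.5267/0.6425 = -0.8197.
Compose with the tertiary particle (u' = 0.973 in the decay electron frame): u_2 = (0.973 + (-0.820)) / (1 + 0.973·(-0.820)) = 0.1536/0.2021 = 0.7599.
Compose with the further object (u' = -0.707 in the tertiary particle frame): u_3 = (-0.707 + 0.760) / (1 + (-0.707)·0.760) = 0.0533/0.4630 = 0.1151.
So u = 0.1151 × 3.00 × 10^8 m/s.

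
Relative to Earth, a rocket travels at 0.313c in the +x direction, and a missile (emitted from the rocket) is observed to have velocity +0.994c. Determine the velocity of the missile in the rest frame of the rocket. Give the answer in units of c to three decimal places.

+0.989c

Invert the composition law: u' = (u − v)/(1 − uv/c²).
u' = (0.994 − 0.313) / (1 − (0.994)(0.313)) = 0.6810/0.6889 = 0.9886.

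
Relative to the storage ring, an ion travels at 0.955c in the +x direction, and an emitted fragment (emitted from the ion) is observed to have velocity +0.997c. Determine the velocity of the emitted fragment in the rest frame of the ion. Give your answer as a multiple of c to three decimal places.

+0.877c

Invert the composition law: u' = (u − v)/(1 − uv/c²).
u' = (0.997 − 0.955) / (1 − (0.997)(0.955)) = 0.0420/0.0479 = 0.8775.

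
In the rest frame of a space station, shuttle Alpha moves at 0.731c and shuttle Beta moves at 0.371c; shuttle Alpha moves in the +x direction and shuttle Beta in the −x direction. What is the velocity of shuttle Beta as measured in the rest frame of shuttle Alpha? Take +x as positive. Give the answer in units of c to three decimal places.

-0.867c

β_A = 0.731, β_B = -0.371.
Transform to A's frame with the inverse velocity-addition law: u' = (u − v)/(1 − uv/c²), taking u = β_B and v = β_A.
u' = (-0.371 − 0.731) / (1 − (0.731)(-0.371)) = -1.1020/1.2712 = -0.8669.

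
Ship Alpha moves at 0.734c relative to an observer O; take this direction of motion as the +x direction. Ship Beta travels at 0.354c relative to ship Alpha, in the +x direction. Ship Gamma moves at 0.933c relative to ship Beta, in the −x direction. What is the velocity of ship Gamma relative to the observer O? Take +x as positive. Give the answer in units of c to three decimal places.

-0.357c

Apply u = (u' + v)/(1 + u'v/c²) successively, working outward toward the observer O.
Start: velocity of ship Alpha relative to the observer O = 0.7340c.
Compose with ship Beta (u' = 0.354 in ship Alpha frame): u_1 = (0.354 + 0.734) / (1 + 0.354·0.734) = 1.0880/1.2598 = 0.8636.
Compose with ship Gamma (u' = -0.933 in ship Beta frame): u_2 = (-0.933 + 0.864) / (1 + (-0.933)·0.864) = -0.0694/0.1943 = -0.3572.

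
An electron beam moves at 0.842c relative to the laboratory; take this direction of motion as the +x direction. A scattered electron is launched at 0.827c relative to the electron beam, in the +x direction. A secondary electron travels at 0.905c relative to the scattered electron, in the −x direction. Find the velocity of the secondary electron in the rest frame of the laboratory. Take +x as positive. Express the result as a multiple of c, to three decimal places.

+0.720c

Apply u = (u' + v)/(1 + u'v/c²) successively, working outward toward the laboratory.
Start: velocity of the electron beam relative to the laboratory = 0.8420c.
Compose with the scattered electron (u' = 0.827 in the electron beam frame): u_1 = (0.827 + 0.842) / (1 + 0.827·0.842) = 1.6690/1.6963 = 0.9839.
Compose with the secondary electron (u' = -0.905 in the scattered electron frame): u_2 = (-0.905 + 0.984) / (1 + (-0.905)·0.984) = 0.0789/0.1096 = 0.7199.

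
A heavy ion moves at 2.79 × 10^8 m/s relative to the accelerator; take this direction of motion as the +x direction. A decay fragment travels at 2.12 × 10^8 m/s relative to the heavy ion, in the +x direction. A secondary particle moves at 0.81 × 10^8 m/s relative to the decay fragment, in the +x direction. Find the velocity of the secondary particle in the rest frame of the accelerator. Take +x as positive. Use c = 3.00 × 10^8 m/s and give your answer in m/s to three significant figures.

Apply u = (u' + v)/(1 + u'v/c²) successively, working outward toward the accelerator.
(Dividing each given speed by c = 3.00 × 10^8 m/s to work in units of c.)
Start: velocity of the heavy ion relative to the accelerator = 0.9300c.
Compose with the decay fragment (u' = 0.707 in the heavy ion frame): u_1 = (0.707 + 0.930) / (1 + 0.707·0.930) = 1.6367/1.6572 = 0.9876.
Compose with the secondary particle (u' = 0.270 in the decay fragment frame): u_2 = (0.270 + 0.988) / (1 + 0.270·0.988) = 1.2576/1.2667 = 0.9929.
So u = 0.9929 × 3.00 × 10^8 m/s.

2.98 × 10^8 m/s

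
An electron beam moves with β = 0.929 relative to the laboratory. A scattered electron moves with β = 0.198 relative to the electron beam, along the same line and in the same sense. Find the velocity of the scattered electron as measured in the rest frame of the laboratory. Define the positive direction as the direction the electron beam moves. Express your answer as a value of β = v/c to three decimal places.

β = 0.952

With v = 0.929 and u' = 0.198 (in units of c),
u = (u' + v)/(1 + u'v/c²):
u = (0.198 + 0.929) / (1 + 0.198·0.929) = 1.1270/1.1839 = 0.9519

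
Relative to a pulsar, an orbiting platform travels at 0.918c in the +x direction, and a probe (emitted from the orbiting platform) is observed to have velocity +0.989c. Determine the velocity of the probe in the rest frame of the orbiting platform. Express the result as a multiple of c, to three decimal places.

Invert the composition law: u' = (u − v)/(1 − uv/c²).
u' = (0.989 − 0.918) / (1 − (0.989)(0.918)) = 0.0710/0.0921 = 0.7709.

+0.771c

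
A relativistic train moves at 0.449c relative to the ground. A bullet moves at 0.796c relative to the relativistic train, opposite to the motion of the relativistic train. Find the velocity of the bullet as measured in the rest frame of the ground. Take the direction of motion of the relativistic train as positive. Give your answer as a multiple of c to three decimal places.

With v = 0.449 and u' = -0.796 (in units of c),
u = (u' + v)/(1 + u'v/c²):
u = (-0.796 + 0.449) / (1 + (-0.796)·0.449) = -0.3470/0.6426 = -0.5400

-0.540c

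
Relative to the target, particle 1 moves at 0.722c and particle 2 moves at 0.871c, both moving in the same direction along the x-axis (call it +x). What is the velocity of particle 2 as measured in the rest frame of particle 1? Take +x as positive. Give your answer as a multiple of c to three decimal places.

+0.401c

β_A = 0.722, β_B = 0.871.
Transform to A's frame with the inverse velocity-addition law: u' = (u − v)/(1 − uv/c²), taking u = β_B and v = β_A.
u' = (0.871 − 0.722) / (1 − (0.722)(0.871)) = 0.1490/0.3711 = 0.4015.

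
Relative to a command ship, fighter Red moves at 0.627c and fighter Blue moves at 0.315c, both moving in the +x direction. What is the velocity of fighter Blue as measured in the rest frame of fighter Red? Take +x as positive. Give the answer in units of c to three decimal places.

β_A = 0.627, β_B = 0.315.
Transform to A's frame with the inverse velocity-addition law: u' = (u − v)/(1 − uv/c²), taking u = β_B and v = β_A.
u' = (0.315 − 0.627) / (1 − (0.627)(0.315)) = -0.3120/0.8025 = -0.3888.

-0.389c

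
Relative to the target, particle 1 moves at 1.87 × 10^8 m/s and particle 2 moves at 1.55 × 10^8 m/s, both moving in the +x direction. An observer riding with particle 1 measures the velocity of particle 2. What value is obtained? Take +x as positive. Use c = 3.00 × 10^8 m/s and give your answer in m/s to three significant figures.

-4.72 × 10^7 m/s

β_A = 0.623, β_B = 0.517 (dividing each by c = 3.00 × 10^8 m/s).
Transform to A's frame with the inverse velocity-addition law: u' = (u − v)/(1 − uv/c²), taking u = β_B and v = β_A.
u' = (0.517 − 0.623) / (1 − (0.623)(0.517)) = -0.1067/0.6779 = -0.1573.
u' = -0.1573 × 3.00 × 10^8 m/s.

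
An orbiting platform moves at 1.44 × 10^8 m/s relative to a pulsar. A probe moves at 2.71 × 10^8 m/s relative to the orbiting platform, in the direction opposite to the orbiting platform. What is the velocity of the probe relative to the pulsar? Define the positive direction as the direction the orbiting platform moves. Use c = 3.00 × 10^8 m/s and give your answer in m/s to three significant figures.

In units of c (dividing by 3.00 × 10^8 m/s): v = 0.480, u' = -0.903.
u = (u' + v)/(1 + u'v/c²):
u = (-0.903 + 0.480) / (1 + (-0.903)·0.480) = -0.4233/0.5664 = -0.7474
Converting back: u = -0.7474 × 3.00 × 10^8 m/s.

-2.24 × 10^8 m/s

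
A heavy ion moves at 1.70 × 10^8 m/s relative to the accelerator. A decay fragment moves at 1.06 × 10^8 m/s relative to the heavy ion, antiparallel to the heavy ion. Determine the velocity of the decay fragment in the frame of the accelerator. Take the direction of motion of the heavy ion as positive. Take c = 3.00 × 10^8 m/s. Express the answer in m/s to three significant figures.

In units of c (dividing by 3.00 × 10^8 m/s): v = 0.567, u' = -0.353.
u = (u' + v)/(1 + u'v/c²):
u = (-0.353 + 0.567) / (1 + (-0.353)·0.567) = 0.2133/0.7998 = 0.2667
Converting back: u = 0.2667 × 3.00 × 10^8 m/s.

+8.00 × 10^7 m/s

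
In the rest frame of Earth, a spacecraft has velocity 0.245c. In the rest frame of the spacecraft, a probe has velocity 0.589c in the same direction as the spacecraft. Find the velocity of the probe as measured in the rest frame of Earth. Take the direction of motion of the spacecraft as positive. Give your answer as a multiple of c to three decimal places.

0.729c

With v = 0.245 and u' = 0.589 (in units of c),
u = (u' + v)/(1 + u'v/c²):
u = (0.589 + 0.245) / (1 + 0.589·0.245) = 0.8340/1.1443 = 0.7288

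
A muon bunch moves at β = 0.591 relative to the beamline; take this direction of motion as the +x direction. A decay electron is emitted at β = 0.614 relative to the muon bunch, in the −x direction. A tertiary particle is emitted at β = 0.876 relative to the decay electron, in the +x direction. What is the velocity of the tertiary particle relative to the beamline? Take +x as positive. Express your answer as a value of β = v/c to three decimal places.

β = +0.867

Apply u = (u' + v)/(1 + u'v/c²) successively, working outward toward the beamline.
Start: velocity of the muon bunch relative to the beamline = 0.5910c.
Compose with the decay electron (u' = -0.614 in the muon bunch frame): u_1 = (-0.614 + 0.591) / (1 + (-0.614)·0.591) = -0.0230/0.6371 = -0.0361.
Compose with the tertiary particle (u' = 0.876 in the decay electron frame): u_2 = (0.876 + (-0.036)) / (1 + 0.876·(-0.036)) = 0.8399/0.9684 = 0.8673.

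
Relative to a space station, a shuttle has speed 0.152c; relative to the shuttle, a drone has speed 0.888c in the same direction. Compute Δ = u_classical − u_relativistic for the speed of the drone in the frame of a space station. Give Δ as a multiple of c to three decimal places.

Δ = 0.124c

Galilean: u_cl = 0.888 + 0.152 = 1.0400.
Relativistic: u_rel = (0.888 + 0.152) / (1 + 0.888·0.152) = 1.0400/1.1350 = 0.9163.
Δ = 1.0400 − 0.9163 = 0.1237.
(The classical prediction exceeds c; the relativistic result does not.)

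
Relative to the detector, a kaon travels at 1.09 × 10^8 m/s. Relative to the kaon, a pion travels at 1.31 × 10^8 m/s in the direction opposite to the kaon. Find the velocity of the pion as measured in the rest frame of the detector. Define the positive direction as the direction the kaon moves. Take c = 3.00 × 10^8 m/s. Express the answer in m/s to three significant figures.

-2.61 × 10^7 m/s

In units of c (dividing by 3.00 × 10^8 m/s): v = 0.363, u' = -0.437.
u = (u' + v)/(1 + u'v/c²):
u = (-0.437 + 0.363) / (1 + (-0.437)·0.363) = -0.0733/0.8413 = -0.0872
Converting back: u = -0.0872 × 3.00 × 10^8 m/s.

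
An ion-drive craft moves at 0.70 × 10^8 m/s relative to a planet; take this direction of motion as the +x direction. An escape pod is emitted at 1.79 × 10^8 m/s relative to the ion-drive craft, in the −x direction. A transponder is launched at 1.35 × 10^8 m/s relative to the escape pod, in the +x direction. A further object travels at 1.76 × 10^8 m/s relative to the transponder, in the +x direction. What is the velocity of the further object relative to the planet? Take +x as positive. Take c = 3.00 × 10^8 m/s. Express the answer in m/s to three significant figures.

+1.83 × 10^8 m/s

Apply u = (u' + v)/(1 + u'v/c²) successively, working outward toward the planet.
(Dividing each given speed by c = 3.00 × 10^8 m/s to work in units of c.)
Start: velocity of the ion-drive craft relative to the planet = 0.2333c.
Compose with the escape pod (u' = -0.597 in the ion-drive craft frame): u_1 = (-0.597 + 0.233) / (1 + (-0.597)·0.233) = -0.3633/0.8608 = -0.4221.
Compose with the transponder (u' = 0.450 in the escape pod frame): u_2 = (0.450 + (-0.422)) / (1 + 0.450·(-0.422)) = 0.0279/0.8101 = 0.0344.
Compose with the further object (u' = 0.587 in the transponder frame): u_3 = (0.587 + 0.034) / (1 + 0.587·0.034) = 0.6211/1.0202 = 0.6088.
So u = 0.6088 × 3.00 × 10^8 m/s.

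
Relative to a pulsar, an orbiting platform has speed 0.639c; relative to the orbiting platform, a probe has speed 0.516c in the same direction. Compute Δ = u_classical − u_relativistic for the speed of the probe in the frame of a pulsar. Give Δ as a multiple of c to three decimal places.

Galilean: u_cl = 0.516 + 0.639 = 1.1550.
Relativistic: u_rel = (0.516 + 0.639) / (1 + 0.516·0.639) = 1.1550/1.3297 = 0.8686.
Δ = 1.1550 − 0.8686 = 0.2864.
(The classical prediction exceeds c; the relativistic result does not.)

Δ = 0.286c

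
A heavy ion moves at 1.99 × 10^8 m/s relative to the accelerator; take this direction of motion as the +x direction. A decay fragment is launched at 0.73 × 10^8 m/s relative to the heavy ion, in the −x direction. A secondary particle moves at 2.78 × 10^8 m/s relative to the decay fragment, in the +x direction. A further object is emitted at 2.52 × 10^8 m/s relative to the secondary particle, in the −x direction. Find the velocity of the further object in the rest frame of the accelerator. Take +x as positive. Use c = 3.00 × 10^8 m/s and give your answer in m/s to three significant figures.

Apply u = (u' + v)/(1 + u'v/c²) successively, working outward toward the accelerator.
(Dividing each given speed by c = 3.00 × 10^8 m/s to work in units of c.)
Start: velocity of the heavy ion relative to the accelerator = 0.6633c.
Compose with the decay fragment (u' = -0.243 in the heavy ion frame): u_1 = (-0.243 + 0.663) / (1 + (-0.243)·0.663) = 0.4200/0.8386 = 0.5008.
Compose with the secondary particle (u' = 0.927 in the decay fragment frame): u_2 = (0.927 + 0.501) / (1 + 0.927·0.501) = 1.4275/1.4641 = 0.9750.
Compose with the further object (u' = -0.840 in the secondary particle frame): u_3 = (-0.840 + 0.975) / (1 + (-0.840)·0.975) = 0.1350/0.1810 = 0.7458.
So u = 0.7458 × 3.00 × 10^8 m/s.

+2.24 × 10^8 m/s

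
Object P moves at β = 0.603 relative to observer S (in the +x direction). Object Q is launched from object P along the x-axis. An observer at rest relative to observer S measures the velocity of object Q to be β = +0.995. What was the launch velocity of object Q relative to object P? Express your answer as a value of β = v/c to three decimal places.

β = +0.980

Invert the composition law: u' = (u − v)/(1 − uv/c²).
u' = (0.995 − 0.603) / (1 − (0.995)(0.603)) = 0.3920/0.4000 = 0.9800.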